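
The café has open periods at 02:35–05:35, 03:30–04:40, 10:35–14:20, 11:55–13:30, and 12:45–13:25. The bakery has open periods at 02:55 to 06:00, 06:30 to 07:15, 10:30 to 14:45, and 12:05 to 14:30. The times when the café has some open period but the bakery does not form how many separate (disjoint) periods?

1

Merge the first list: 02:35–05:35, 10:35–14:20.
Merge the second list: 02:55–06:00, 06:30–07:15, 10:30–14:45.
A \ B = 02:35–02:55.
That is 1 disjoint piece.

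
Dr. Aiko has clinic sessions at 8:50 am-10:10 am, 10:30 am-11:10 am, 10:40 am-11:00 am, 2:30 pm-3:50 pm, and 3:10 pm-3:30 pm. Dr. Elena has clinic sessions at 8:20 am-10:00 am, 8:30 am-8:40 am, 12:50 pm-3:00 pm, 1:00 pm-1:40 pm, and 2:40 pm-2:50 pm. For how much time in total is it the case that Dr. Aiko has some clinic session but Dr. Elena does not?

1 h 40 min

Merge the first list: 8:50 am-10:10 am, 10:30 am-11:10 am, 2:30 pm-3:50 pm.
Merge the second list: 8:20 am-10:00 am, 12:50 pm-3:00 pm.
A \ B = 10:00 am-10:10 am, 10:30 am-11:10 am, 3:00 pm-3:50 pm.
Total: 10 min + 40 min + 50 min = 1 h 40 min.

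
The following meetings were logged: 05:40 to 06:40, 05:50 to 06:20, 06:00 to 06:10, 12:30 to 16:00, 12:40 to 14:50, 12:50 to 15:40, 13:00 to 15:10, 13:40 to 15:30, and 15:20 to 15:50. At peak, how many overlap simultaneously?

5

Sweep endpoints in order; track running count of active intervals.
Peak of 5 reached at 13:40.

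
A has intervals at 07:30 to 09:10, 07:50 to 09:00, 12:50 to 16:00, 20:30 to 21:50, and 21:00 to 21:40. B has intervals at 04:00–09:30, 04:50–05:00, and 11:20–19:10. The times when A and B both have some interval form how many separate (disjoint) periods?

Merge the first list: 07:30–09:10, 12:50–16:00, 20:30–21:50.
Merge the second list: 04:00–09:30, 11:20–19:10.
A ∩ B = 07:30–09:10, 12:50–16:00.
That is 2 disjoint pieces.

2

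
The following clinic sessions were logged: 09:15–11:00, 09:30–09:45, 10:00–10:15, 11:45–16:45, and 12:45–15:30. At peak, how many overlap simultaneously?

2

Sweep endpoints in order; track running count of active intervals.
Peak of 2 reached at 09:30.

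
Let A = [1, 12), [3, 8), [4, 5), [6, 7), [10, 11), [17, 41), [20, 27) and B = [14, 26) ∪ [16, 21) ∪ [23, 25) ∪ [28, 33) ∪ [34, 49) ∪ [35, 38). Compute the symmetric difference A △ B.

Merge the first list: [1, 12), [17, 41).
Merge the second list: [14, 26), [28, 33), [34, 49).
Only in the first: [1, 12), [26, 28), [33, 34).
Only in the second: [14, 17), [41, 49).
Together these are the periods covered by exactly one.

[1, 12) ∪ [14, 17) ∪ [26, 28) ∪ [33, 34) ∪ [41, 49)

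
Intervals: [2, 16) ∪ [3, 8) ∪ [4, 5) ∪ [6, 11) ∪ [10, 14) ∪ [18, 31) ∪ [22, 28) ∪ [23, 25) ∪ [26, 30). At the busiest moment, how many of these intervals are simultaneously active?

Walk the sorted start/end points keeping a running depth.
The depth first hits 3 at 4.

3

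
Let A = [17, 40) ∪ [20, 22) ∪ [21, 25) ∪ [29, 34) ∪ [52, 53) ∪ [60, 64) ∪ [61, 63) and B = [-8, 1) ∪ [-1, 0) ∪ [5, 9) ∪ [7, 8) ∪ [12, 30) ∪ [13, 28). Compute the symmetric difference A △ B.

[-8, 1) ∪ [5, 9) ∪ [12, 17) ∪ [30, 40) ∪ [52, 53) ∪ [60, 64)

Merge the first list: [17, 40), [52, 53), [60, 64).
Merge the second list: [-8, 1), [5, 9), [12, 30).
A but not B: [30, 40), [52, 53), [60, 64).
B but not A: [-8, 1), [5, 9), [12, 17).
Combining gives A △ B.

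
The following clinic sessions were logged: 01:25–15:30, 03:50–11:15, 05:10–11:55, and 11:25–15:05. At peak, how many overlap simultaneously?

At 05:10, 3 of the intervals are simultaneously active.
No point has more.

3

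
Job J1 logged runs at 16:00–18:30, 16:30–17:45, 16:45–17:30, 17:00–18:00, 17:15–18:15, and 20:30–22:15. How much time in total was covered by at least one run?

4 h 15 min

Merged: 16:00–18:30, 20:30–22:15.
Lengths: 2 h 30 min + 1 h 45 min = 4 h 15 min.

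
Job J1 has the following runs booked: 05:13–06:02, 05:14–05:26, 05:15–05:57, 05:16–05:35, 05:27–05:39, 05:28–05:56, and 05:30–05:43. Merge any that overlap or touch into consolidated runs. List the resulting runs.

05:14-05:26 overlaps/touches 05:13-06:02 → extend to 05:13-06:02.
05:15-05:57 overlaps/touches 05:13-06:02 → extend to 05:13-06:02.
05:16-05:35 overlaps/touches 05:13-06:02 → extend to 05:13-06:02.
05:27-05:39 overlaps/touches 05:13-06:02 → extend to 05:13-06:02.
05:28-05:56 overlaps/touches 05:13-06:02 → extend to 05:13-06:02.
05:30-05:43 overlaps/touches 05:13-06:02 → extend to 05:13-06:02.

05:13-06:02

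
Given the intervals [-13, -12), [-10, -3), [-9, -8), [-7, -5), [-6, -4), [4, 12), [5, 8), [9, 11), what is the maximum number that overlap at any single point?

3

Sweep endpoints in order; track running count of active intervals.
Peak of 3 reached at -6.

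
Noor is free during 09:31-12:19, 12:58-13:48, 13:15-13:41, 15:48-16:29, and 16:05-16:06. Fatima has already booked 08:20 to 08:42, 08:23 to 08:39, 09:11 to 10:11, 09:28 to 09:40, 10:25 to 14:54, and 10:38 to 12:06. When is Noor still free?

A, merged: 09:31–12:19, 12:58–13:48, 15:48–16:29.
B, merged: 08:20–08:42, 09:11–10:11, 10:25–14:54.
09:31–12:19 \ B = 10:11–10:25.
12:58–13:48: entirely removed.
15:48–16:29: nothing removed.

10:11–10:25, 15:48–16:29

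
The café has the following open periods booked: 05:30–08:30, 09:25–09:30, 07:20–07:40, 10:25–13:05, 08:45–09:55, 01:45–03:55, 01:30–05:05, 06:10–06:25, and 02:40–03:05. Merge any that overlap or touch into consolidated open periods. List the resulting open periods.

01:30–05:05, 05:30–08:30, 08:45–09:55, 10:25–13:05

Sort by start: 01:30–05:05, 01:45–03:55, 02:40–03:05, 05:30–08:30, 06:10–06:25, 07:20–07:40, 08:45–09:55, 09:25–09:30, 10:25–13:05.
01:45–03:55 overlaps/touches 01:30–05:05 → extend to 01:30–05:05.
02:40–03:05 overlaps/touches 01:30–05:05 → extend to 01:30–05:05.
05:30–08:30 is disjoint → start new block.
06:10–06:25 overlaps/touches 05:30–08:30 → extend to 05:30–08:30.
07:20–07:40 overlaps/touches 05:30–08:30 → extend to 05:30–08:30.
08:45–09:55 is disjoint → start new block.
09:25–09:30 overlaps/touches 08:45–09:55 → extend to 08:45–09:55.
10:25–13:05 is disjoint → start new block.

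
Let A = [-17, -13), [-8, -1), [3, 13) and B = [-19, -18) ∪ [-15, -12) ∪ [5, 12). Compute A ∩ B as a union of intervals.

[-17, -13) ∩ B → [-15, -13).
[-8, -1) meets no B interval.
[3, 13) ∩ B → [5, 12).

[-15, -13) ∪ [5, 12)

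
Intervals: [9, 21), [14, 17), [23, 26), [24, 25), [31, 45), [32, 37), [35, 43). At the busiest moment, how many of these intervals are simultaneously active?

At 35, 3 of the intervals are simultaneously active.
No point has more.

3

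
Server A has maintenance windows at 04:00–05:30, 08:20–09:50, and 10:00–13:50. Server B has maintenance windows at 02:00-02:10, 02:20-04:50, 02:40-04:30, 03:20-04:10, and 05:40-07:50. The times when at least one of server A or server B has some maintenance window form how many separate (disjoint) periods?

Second set merges to 02:00–02:10, 02:20–04:50, 05:40–07:50.
A ∪ B = 02:00–02:10, 02:20–05:30, 05:40–07:50, 08:20–09:50, 10:00–13:50.
That is 5 disjoint pieces.

5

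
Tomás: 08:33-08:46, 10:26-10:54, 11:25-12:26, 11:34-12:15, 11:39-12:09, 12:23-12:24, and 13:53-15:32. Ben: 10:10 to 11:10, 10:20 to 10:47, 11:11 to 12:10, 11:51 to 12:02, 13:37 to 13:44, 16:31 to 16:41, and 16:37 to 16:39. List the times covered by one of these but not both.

First set merges to 08:33-08:46, 10:26-10:54, 11:25-12:26, 13:53-15:32.
Second set merges to 10:10-11:10, 11:11-12:10, 13:37-13:44, 16:31-16:41.
Only in the first: 08:33-08:46, 12:10-12:26, 13:53-15:32.
Only in the second: 10:10-10:26, 10:54-11:10, 11:11-11:25, 13:37-13:44, 16:31-16:41.
Together these are the periods covered by exactly one.

08:33-08:46, 10:10-10:26, 10:54-11:10, 11:11-11:25, 12:10-12:26, 13:37-13:44, 13:53-15:32, 16:31-16:41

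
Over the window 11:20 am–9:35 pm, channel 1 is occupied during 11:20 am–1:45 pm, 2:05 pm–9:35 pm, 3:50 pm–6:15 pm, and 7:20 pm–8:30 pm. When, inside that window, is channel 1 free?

The merged coverage is 11:20 am-1:45 pm, 2:05 pm-9:35 pm.
Uncovered inside 11:20 am-9:35 pm: 1:45 pm-2:05 pm.

1:45 pm-2:05 pm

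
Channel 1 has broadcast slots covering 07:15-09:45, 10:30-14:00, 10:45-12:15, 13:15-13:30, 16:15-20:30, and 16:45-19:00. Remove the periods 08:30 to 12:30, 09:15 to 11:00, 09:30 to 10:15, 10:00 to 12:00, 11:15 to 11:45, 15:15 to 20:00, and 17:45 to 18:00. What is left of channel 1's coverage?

07:15-08:30, 12:30-14:00, 20:00-20:30

Merge the first list: 07:15-09:45, 10:30-14:00, 16:15-20:30.
Merge the second list: 08:30-12:30, 15:15-20:00.
07:15-09:45 minus B → 07:15-08:30.
10:30-14:00 minus B → 12:30-14:00.
16:15-20:30 minus B → 20:00-20:30.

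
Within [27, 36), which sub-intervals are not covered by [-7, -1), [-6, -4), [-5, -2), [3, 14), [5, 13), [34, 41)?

[27, 34)

Covered (merged): [-7, -1), [3, 14), [34, 41).
Uncovered inside [27, 36): [27, 34).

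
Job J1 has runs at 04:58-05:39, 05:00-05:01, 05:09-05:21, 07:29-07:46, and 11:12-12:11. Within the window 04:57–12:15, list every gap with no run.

04:57–04:58, 05:39–07:29, 07:46–11:12, 12:11–12:15

After merging, the occupied span is 04:58–05:39, 07:29–07:46, 11:12–12:11.
Complement within 04:57–12:15: 04:57–04:58, 05:39–07:29, 07:46–11:12, 12:11–12:15.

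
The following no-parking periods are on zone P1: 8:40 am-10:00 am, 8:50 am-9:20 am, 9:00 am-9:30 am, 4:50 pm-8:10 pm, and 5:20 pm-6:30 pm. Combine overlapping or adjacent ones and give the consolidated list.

8:50 am–9:20 am overlaps/touches 8:40 am–10:00 am → extend to 8:40 am–10:00 am.
9:00 am–9:30 am overlaps/touches 8:40 am–10:00 am → extend to 8:40 am–10:00 am.
4:50 pm–8:10 pm is disjoint → start new block.
5:20 pm–6:30 pm overlaps/touches 4:50 pm–8:10 pm → extend to 4:50 pm–8:10 pm.

8:40 am–10:00 am, 4:50 pm–8:10 pm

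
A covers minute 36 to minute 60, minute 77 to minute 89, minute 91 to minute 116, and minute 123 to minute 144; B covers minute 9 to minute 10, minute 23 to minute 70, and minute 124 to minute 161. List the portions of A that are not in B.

minute 36 to minute 60: fully covered by B → removed.
minute 77 to minute 89: no B overlap → unchanged.
minute 91 to minute 116: no B overlap → unchanged.
minute 123 to minute 144 minus B → minute 123 to minute 124.

minute 77 to minute 89, minute 91 to minute 116, minute 123 to minute 124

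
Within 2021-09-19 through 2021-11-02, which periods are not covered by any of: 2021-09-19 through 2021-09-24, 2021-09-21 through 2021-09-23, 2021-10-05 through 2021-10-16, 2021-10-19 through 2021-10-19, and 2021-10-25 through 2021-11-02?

After merging, the occupied span is 2021-09-19 through 2021-09-24, 2021-10-05 through 2021-10-16, 2021-10-19 through 2021-10-19, 2021-10-25 through 2021-11-02.
Gaps within 2021-09-19 through 2021-11-02: 2021-09-25 through 2021-10-04, 2021-10-17 through 2021-10-18, 2021-10-20 through 2021-10-24.

2021-09-25 through 2021-10-04, 2021-10-17 through 2021-10-18, 2021-10-20 through 2021-10-24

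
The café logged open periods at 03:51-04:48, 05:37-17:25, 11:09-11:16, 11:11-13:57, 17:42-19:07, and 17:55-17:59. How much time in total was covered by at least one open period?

Merged: 03:51–04:48, 05:37–17:25, 17:42–19:07.
Lengths: 57 min + 11 h 48 min + 1 h 25 min = 14 h 10 min.

14 h 10 min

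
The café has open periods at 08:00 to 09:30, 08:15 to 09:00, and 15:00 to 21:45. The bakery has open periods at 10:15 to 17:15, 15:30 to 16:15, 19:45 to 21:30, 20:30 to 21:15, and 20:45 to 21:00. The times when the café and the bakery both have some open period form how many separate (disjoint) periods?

A, merged: 08:00–09:30, 15:00–21:45.
B, merged: 10:15–17:15, 19:45–21:30.
A ∩ B = 15:00–17:15, 19:45–21:30.
That is 2 disjoint pieces.

2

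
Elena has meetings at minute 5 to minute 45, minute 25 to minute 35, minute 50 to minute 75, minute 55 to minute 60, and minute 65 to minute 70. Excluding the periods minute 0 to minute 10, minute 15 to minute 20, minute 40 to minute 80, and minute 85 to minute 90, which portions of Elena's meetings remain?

minute 10 to minute 15, minute 20 to minute 40

First set merges to minute 5 to minute 45, minute 50 to minute 75.
minute 5 to minute 45 minus B → minute 10 to minute 15, minute 20 to minute 40.
minute 50 to minute 75: fully covered by B → removed.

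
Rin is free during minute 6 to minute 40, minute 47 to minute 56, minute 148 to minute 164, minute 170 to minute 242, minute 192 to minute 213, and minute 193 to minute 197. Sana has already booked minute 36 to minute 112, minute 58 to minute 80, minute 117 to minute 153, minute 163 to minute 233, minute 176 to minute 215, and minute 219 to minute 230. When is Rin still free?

Merge the first list: minute 6 to minute 40, minute 47 to minute 56, minute 148 to minute 164, minute 170 to minute 242.
Merge the second list: minute 36 to minute 112, minute 117 to minute 153, minute 163 to minute 233.
minute 6 to minute 40 minus B → minute 6 to minute 36.
minute 47 to minute 56: fully covered by B → removed.
minute 148 to minute 164 minus B → minute 153 to minute 163.
minute 170 to minute 242 minus B → minute 233 to minute 242.

minute 6 to minute 36, minute 153 to minute 163, minute 233 to minute 242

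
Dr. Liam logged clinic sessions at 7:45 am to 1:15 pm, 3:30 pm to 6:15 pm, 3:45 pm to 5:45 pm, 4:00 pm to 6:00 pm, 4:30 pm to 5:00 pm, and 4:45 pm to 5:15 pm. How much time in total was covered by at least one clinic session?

Merged: 7:45 am–1:15 pm, 3:30 pm–6:15 pm.
Lengths: 5 h 30 min + 2 h 45 min = 8 h 15 min.

8 h 15 min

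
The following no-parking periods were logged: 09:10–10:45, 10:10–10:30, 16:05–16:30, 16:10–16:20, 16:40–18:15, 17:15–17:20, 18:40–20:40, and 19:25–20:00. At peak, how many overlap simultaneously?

2

Sweep endpoints in order; track running count of active intervals.
Peak of 2 reached at 10:10.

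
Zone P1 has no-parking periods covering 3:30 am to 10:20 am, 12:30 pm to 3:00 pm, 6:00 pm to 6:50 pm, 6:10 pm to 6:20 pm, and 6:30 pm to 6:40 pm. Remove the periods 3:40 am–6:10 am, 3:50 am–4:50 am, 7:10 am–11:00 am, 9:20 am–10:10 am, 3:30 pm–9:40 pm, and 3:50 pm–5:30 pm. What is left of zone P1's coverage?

First set merges to 3:30 am-10:20 am, 12:30 pm-3:00 pm, 6:00 pm-6:50 pm.
Second set merges to 3:40 am-6:10 am, 7:10 am-11:00 am, 3:30 pm-9:40 pm.
3:30 am-10:20 am with B removed leaves 3:30 am-3:40 am, 6:10 am-7:10 am.
12:30 pm-3:00 pm is untouched.
6:00 pm-6:50 pm lies entirely inside B → drops out.

3:30 am-3:40 am, 6:10 am-7:10 am, 12:30 pm-3:00 pm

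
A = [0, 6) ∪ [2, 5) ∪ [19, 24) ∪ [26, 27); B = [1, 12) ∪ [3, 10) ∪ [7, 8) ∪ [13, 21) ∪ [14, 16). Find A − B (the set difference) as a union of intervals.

A, merged: [0, 6), [19, 24), [26, 27).
B, merged: [1, 12), [13, 21).
[0, 6) with B removed leaves [0, 1).
[19, 24) with B removed leaves [21, 24).
[26, 27) is untouched.

[0, 1) ∪ [21, 24) ∪ [26, 27)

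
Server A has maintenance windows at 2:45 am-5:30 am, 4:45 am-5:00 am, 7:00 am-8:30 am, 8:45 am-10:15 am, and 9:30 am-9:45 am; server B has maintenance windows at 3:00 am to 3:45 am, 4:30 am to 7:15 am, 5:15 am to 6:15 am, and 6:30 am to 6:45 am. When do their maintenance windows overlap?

First set merges to 2:45 am–5:30 am, 7:00 am–8:30 am, 8:45 am–10:15 am.
Second set merges to 3:00 am–3:45 am, 4:30 am–7:15 am.
2:45 am–5:30 am overlaps B on 3:00 am–3:45 am, 4:30 am–5:30 am.
7:00 am–8:30 am overlaps B on 7:00 am–7:15 am.
8:45 am–10:15 am falls entirely outside B.

3:00 am–3:45 am, 4:30 am–5:30 am, 7:00 am–7:15 am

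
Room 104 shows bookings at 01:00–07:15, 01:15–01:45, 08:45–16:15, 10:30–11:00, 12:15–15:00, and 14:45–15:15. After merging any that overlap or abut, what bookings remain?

01:15–01:45 overlaps/touches 01:00–07:15 → extend to 01:00–07:15.
08:45–16:15 is disjoint → start new block.
10:30–11:00 overlaps/touches 08:45–16:15 → extend to 08:45–16:15.
12:15–15:00 overlaps/touches 08:45–16:15 → extend to 08:45–16:15.
14:45–15:15 overlaps/touches 08:45–16:15 → extend to 08:45–16:15.

01:00–07:15, 08:45–16:15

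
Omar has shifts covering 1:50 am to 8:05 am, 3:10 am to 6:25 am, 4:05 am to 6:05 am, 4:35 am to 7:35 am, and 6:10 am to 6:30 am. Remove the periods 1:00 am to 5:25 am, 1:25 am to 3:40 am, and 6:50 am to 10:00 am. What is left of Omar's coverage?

5:25 am–6:50 am

Merge the first list: 1:50 am–8:05 am.
Merge the second list: 1:00 am–5:25 am, 6:50 am–10:00 am.
1:50 am–8:05 am \ B = 5:25 am–6:50 am.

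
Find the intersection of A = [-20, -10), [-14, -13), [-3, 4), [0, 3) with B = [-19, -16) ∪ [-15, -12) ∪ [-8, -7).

A, merged: [-20, -10), [-3, 4).
[-20, -10) meets the second set on [-19, -16), [-15, -12).
[-3, 4): no overlap with the second set.

[-19, -16) ∪ [-15, -12)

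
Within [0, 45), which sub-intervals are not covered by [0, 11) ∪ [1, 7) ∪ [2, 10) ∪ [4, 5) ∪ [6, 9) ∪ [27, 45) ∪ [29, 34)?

[11, 27)

Covered (merged): [0, 11), [27, 45).
Uncovered inside [0, 45): [11, 27).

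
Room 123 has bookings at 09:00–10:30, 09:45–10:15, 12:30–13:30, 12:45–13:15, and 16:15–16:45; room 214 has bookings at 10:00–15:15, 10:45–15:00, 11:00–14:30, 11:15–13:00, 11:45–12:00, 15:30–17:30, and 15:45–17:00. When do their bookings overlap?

A, merged: 09:00-10:30, 12:30-13:30, 16:15-16:45.
B, merged: 10:00-15:15, 15:30-17:30.
09:00-10:30 ∩ B → 10:00-10:30.
12:30-13:30 ∩ B → 12:30-13:30.
16:15-16:45 ∩ B → 16:15-16:45.

10:00-10:30, 12:30-13:30, 16:15-16:45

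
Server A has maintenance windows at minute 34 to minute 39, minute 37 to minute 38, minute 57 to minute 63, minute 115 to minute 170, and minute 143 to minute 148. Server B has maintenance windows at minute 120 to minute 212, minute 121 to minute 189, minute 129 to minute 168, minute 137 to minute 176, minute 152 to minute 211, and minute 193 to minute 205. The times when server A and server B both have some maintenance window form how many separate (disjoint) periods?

1

A, merged: minute 34 to minute 39, minute 57 to minute 63, minute 115 to minute 170.
B, merged: minute 120 to minute 212.
A ∩ B = minute 120 to minute 170.
That is 1 disjoint piece.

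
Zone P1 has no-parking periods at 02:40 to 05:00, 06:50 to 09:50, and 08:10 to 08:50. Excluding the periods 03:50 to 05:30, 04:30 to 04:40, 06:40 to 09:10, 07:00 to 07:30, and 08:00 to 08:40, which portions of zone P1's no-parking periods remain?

A, merged: 02:40–05:00, 06:50–09:50.
B, merged: 03:50–05:30, 06:40–09:10.
02:40–05:00 \ B = 02:40–03:50.
06:50–09:50 \ B = 09:10–09:50.

02:40–03:50, 09:10–09:50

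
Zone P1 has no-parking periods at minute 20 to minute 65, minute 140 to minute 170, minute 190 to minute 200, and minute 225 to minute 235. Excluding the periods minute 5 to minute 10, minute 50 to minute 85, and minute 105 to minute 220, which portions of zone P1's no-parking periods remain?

minute 20 to minute 50, minute 225 to minute 235

minute 20 to minute 65 with B removed leaves minute 20 to minute 50.
minute 140 to minute 170 lies entirely inside B → drops out.
minute 190 to minute 200 lies entirely inside B → drops out.
minute 225 to minute 235 is untouched.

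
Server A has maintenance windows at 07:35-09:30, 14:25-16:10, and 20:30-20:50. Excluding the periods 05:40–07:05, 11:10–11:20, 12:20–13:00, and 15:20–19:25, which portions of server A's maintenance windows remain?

07:35–09:30, 14:25–15:20, 20:30–20:50

07:35–09:30: no B overlap → unchanged.
14:25–16:10 minus B → 14:25–15:20.
20:30–20:50: no B overlap → unchanged.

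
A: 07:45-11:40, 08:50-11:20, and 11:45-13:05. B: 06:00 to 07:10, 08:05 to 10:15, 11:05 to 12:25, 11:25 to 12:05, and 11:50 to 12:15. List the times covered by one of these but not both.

Merge the first list: 07:45-11:40, 11:45-13:05.
Merge the second list: 06:00-07:10, 08:05-10:15, 11:05-12:25.
A but not B: 07:45-08:05, 10:15-11:05, 12:25-13:05.
B but not A: 06:00-07:10, 11:40-11:45.
Combining gives A △ B.

06:00-07:10, 07:45-08:05, 10:15-11:05, 11:40-11:45, 12:25-13:05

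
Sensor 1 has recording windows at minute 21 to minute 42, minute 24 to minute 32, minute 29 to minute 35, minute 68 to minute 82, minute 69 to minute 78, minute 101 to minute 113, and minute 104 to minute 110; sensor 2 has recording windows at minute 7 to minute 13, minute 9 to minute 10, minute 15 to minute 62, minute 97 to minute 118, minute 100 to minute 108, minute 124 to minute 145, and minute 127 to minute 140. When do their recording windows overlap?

First set merges to minute 21 to minute 42, minute 68 to minute 82, minute 101 to minute 113.
Second set merges to minute 7 to minute 13, minute 15 to minute 62, minute 97 to minute 118, minute 124 to minute 145.
minute 21 to minute 42 ∩ B → minute 21 to minute 42.
minute 68 to minute 82 meets no B interval.
minute 101 to minute 113 ∩ B → minute 101 to minute 113.

minute 21 to minute 42, minute 101 to minute 113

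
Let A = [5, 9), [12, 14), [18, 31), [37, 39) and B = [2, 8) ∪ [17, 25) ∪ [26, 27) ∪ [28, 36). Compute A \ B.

[5, 9) minus B → [8, 9).
[12, 14): no B overlap → unchanged.
[18, 31) minus B → [25, 26), [27, 28).
[37, 39): no B overlap → unchanged.

[8, 9) ∪ [12, 14) ∪ [25, 26) ∪ [27, 28) ∪ [37, 39)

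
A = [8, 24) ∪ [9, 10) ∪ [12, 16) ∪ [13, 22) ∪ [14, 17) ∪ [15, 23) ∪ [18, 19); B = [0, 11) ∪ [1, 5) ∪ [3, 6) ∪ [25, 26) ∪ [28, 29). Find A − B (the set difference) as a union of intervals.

[11, 24)

A, merged: [8, 24).
B, merged: [0, 11), [25, 26), [28, 29).
[8, 24) \ B = [11, 24).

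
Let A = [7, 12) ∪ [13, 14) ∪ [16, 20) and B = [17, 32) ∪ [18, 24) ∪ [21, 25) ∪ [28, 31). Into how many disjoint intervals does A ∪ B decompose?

3

B, merged: [17, 32).
A ∪ B = [7, 12), [13, 14), [16, 32).
That is 3 disjoint pieces.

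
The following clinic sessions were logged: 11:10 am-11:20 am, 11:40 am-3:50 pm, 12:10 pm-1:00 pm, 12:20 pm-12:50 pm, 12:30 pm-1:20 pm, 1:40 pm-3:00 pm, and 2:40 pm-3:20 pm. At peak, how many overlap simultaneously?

Walk the sorted start/end points keeping a running depth.
The depth first hits 4 at 12:30 pm.

4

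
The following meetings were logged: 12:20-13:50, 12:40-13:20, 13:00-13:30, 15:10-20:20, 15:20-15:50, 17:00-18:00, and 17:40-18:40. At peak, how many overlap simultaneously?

At 13:00, 3 of the intervals are simultaneously active.
No point has more.

3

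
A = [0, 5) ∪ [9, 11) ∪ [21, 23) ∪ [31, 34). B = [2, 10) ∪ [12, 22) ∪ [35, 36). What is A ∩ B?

[2, 5) ∪ [9, 10) ∪ [21, 22)

[0, 5) meets the second set on [2, 5).
[9, 11) meets the second set on [9, 10).
[21, 23) meets the second set on [21, 22).
[31, 34): no overlap with the second set.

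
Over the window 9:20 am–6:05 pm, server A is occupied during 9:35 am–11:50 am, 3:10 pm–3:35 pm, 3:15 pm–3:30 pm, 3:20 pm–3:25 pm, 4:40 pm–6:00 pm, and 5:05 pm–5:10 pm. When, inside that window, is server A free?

9:20 am–9:35 am, 11:50 am–3:10 pm, 3:35 pm–4:40 pm, 6:00 pm–6:05 pm

After merging, the occupied span is 9:35 am–11:50 am, 3:10 pm–3:35 pm, 4:40 pm–6:00 pm.
Gaps within 9:20 am–6:05 pm: 9:20 am–9:35 am, 11:50 am–3:10 pm, 3:35 pm–4:40 pm, 6:00 pm–6:05 pm.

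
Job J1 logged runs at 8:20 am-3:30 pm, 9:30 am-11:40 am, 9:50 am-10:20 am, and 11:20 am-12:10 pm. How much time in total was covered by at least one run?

7 h 10 min

Merged: 8:20 am–3:30 pm.
Length: 7 h 10 min.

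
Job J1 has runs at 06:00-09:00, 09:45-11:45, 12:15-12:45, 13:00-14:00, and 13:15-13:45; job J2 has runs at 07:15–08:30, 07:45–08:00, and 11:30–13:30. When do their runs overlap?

First set merges to 06:00-09:00, 09:45-11:45, 12:15-12:45, 13:00-14:00.
Second set merges to 07:15-08:30, 11:30-13:30.
06:00-09:00 ∩ B → 07:15-08:30.
09:45-11:45 ∩ B → 11:30-11:45.
12:15-12:45 ∩ B → 12:15-12:45.
13:00-14:00 ∩ B → 13:00-13:30.

07:15-08:30, 11:30-11:45, 12:15-12:45, 13:00-13:30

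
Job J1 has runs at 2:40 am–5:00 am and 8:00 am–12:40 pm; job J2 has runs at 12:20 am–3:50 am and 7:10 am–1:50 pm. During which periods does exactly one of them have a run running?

12:20 am-2:40 am, 3:50 am-5:00 am, 7:10 am-8:00 am, 12:40 pm-1:50 pm

Only in the first: 3:50 am-5:00 am.
Only in the second: 12:20 am-2:40 am, 7:10 am-8:00 am, 12:40 pm-1:50 pm.
Together these are the periods covered by exactly one.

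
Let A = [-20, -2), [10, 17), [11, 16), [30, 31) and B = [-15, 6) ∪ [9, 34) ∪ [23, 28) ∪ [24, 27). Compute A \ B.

First set merges to [-20, -2), [10, 17), [30, 31).
Second set merges to [-15, 6), [9, 34).
[-20, -2) \ B = [-20, -15).
[10, 17): entirely removed.
[30, 31): entirely removed.

[-20, -15)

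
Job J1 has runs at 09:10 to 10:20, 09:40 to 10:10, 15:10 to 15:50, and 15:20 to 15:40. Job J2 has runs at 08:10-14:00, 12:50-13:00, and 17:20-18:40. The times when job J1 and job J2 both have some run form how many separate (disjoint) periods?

1

Merge the first list: 09:10-10:20, 15:10-15:50.
Merge the second list: 08:10-14:00, 17:20-18:40.
A ∩ B = 09:10-10:20.
That is 1 disjoint piece.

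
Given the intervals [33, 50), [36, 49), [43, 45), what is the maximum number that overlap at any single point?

Walk the sorted start/end points keeping a running depth.
The depth first hits 3 at 43.

3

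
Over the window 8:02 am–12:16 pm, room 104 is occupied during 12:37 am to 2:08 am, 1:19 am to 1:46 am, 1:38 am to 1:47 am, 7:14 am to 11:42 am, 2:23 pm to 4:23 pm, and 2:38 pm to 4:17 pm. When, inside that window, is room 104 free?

The merged coverage is 12:37 am-2:08 am, 7:14 am-11:42 am, 2:23 pm-4:23 pm.
Gaps within 8:02 am-12:16 pm: 11:42 am-12:16 pm.

11:42 am-12:16 pm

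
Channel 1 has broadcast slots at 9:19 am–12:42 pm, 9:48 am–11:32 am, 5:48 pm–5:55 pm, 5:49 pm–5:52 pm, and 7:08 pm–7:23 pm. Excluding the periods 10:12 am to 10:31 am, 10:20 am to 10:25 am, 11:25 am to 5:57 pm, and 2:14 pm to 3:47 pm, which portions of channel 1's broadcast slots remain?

First set merges to 9:19 am-12:42 pm, 5:48 pm-5:55 pm, 7:08 pm-7:23 pm.
Second set merges to 10:12 am-10:31 am, 11:25 am-5:57 pm.
9:19 am-12:42 pm \ B = 9:19 am-10:12 am, 10:31 am-11:25 am.
5:48 pm-5:55 pm: entirely removed.
7:08 pm-7:23 pm: nothing removed.

9:19 am-10:12 am, 10:31 am-11:25 am, 7:08 pm-7:23 pm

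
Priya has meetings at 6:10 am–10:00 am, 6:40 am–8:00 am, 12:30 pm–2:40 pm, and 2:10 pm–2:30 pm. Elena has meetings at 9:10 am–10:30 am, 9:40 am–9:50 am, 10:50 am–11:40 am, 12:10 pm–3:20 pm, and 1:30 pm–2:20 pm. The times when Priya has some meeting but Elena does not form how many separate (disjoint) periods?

A, merged: 6:10 am-10:00 am, 12:30 pm-2:40 pm.
B, merged: 9:10 am-10:30 am, 10:50 am-11:40 am, 12:10 pm-3:20 pm.
A \ B = 6:10 am-9:10 am.
That is 1 disjoint piece.

1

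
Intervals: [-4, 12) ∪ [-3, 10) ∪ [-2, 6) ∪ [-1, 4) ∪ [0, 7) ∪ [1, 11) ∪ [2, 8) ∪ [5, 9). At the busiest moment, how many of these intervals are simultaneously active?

7

At 2, 7 of the intervals are simultaneously active.
No point has more.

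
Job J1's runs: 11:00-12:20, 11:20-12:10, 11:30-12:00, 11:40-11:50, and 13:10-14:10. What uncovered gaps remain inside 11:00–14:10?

The merged coverage is 11:00–12:20, 13:10–14:10.
Uncovered inside 11:00–14:10: 12:20–13:10.

12:20–13:10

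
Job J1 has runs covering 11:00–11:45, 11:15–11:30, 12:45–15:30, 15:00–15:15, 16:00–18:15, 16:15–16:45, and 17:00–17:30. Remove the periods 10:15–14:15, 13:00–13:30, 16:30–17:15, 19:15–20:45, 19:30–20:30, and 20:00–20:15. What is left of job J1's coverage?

14:15-15:30, 16:00-16:30, 17:15-18:15

Merge the first list: 11:00-11:45, 12:45-15:30, 16:00-18:15.
Merge the second list: 10:15-14:15, 16:30-17:15, 19:15-20:45.
11:00-11:45: fully covered by B → removed.
12:45-15:30 minus B → 14:15-15:30.
16:00-18:15 minus B → 16:00-16:30, 17:15-18:15.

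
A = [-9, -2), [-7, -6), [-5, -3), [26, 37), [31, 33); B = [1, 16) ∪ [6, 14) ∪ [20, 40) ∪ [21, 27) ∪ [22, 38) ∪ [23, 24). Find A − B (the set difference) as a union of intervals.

[-9, -2)

First set merges to [-9, -2), [26, 37).
Second set merges to [1, 16), [20, 40).
[-9, -2): nothing removed.
[26, 37): entirely removed.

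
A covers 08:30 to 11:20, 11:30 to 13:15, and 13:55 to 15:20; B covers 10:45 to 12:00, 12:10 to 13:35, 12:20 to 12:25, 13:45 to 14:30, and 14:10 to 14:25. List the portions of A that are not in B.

08:30–10:45, 12:00–12:10, 14:30–15:20

Merge the second list: 10:45–12:00, 12:10–13:35, 13:45–14:30.
08:30–11:20 \ B = 08:30–10:45.
11:30–13:15 \ B = 12:00–12:10.
13:55–15:20 \ B = 14:30–15:20.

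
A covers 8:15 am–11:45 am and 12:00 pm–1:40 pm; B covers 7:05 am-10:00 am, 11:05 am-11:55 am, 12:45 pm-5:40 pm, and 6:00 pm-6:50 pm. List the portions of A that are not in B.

8:15 am–11:45 am \ B = 10:00 am–11:05 am.
12:00 pm–1:40 pm \ B = 12:00 pm–12:45 pm.

10:00 am–11:05 am, 12:00 pm–12:45 pm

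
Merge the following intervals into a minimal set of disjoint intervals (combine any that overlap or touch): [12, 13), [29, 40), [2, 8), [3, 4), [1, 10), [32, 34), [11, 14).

Sort by start: [1, 10), [2, 8), [3, 4), [11, 14), [12, 13), [29, 40), [32, 34).
[2, 8) overlaps/touches [1, 10) → extend to [1, 10).
[3, 4) overlaps/touches [1, 10) → extend to [1, 10).
[11, 14) is disjoint → start new block.
[12, 13) overlaps/touches [11, 14) → extend to [11, 14).
[29, 40) is disjoint → start new block.
[32, 34) overlaps/touches [29, 40) → extend to [29, 40).

[1, 10) ∪ [11, 14) ∪ [29, 40)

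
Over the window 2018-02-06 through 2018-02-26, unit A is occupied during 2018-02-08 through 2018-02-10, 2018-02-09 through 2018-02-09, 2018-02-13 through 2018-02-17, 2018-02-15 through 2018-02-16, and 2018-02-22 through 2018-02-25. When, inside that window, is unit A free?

2018-02-06 through 2018-02-07, 2018-02-11 through 2018-02-12, 2018-02-18 through 2018-02-21, 2018-02-26 through 2018-02-26

Covered (merged): 2018-02-08 through 2018-02-10, 2018-02-13 through 2018-02-17, 2018-02-22 through 2018-02-25.
Uncovered inside 2018-02-06 through 2018-02-26: 2018-02-06 through 2018-02-07, 2018-02-11 through 2018-02-12, 2018-02-18 through 2018-02-21, 2018-02-26 through 2018-02-26.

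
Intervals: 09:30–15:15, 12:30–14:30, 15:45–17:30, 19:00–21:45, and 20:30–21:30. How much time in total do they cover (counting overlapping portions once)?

Merged: 09:30–15:15, 15:45–17:30, 19:00–21:45.
Lengths: 5 h 45 min + 1 h 45 min + 2 h 45 min = 10 h 15 min.

10 h 15 min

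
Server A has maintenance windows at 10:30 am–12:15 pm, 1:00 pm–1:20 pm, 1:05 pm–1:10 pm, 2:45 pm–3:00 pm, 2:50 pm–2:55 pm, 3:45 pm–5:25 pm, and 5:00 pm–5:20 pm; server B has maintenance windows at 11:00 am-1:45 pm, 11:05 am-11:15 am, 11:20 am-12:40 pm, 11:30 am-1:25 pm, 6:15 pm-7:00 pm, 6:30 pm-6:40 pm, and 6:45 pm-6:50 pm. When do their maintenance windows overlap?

Merge the first list: 10:30 am-12:15 pm, 1:00 pm-1:20 pm, 2:45 pm-3:00 pm, 3:45 pm-5:25 pm.
Merge the second list: 11:00 am-1:45 pm, 6:15 pm-7:00 pm.
10:30 am-12:15 pm meets the second set on 11:00 am-12:15 pm.
1:00 pm-1:20 pm meets the second set on 1:00 pm-1:20 pm.
2:45 pm-3:00 pm: no overlap with the second set.
3:45 pm-5:25 pm: no overlap with the second set.

11:00 am-12:15 pm, 1:00 pm-1:20 pm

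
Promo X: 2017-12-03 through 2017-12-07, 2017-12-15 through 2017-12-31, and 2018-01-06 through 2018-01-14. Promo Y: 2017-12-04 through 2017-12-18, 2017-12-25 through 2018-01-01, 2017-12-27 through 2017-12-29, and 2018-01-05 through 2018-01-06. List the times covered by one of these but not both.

2017-12-03 through 2017-12-03, 2017-12-08 through 2017-12-14, 2017-12-19 through 2017-12-24, 2018-01-01 through 2018-01-01, 2018-01-05 through 2018-01-05, 2018-01-07 through 2018-01-14

Second set merges to 2017-12-04 through 2017-12-18, 2017-12-25 through 2018-01-01, 2018-01-05 through 2018-01-06.
Only in the first: 2017-12-03 through 2017-12-03, 2017-12-19 through 2017-12-24, 2018-01-07 through 2018-01-14.
Only in the second: 2017-12-08 through 2017-12-14, 2018-01-01 through 2018-01-01, 2018-01-05 through 2018-01-05.
Together these are the periods covered by exactly one.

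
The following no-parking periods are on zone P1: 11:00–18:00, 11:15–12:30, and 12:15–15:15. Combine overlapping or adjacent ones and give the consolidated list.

11:15-12:30 overlaps/touches 11:00-18:00 → extend to 11:00-18:00.
12:15-15:15 overlaps/touches 11:00-18:00 → extend to 11:00-18:00.

11:00-18:00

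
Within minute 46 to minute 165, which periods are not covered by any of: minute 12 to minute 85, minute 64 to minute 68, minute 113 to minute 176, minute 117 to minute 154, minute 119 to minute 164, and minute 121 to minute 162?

minute 85 to minute 113

After merging, the occupied span is minute 12 to minute 85, minute 113 to minute 176.
Complement within minute 46 to minute 165: minute 85 to minute 113.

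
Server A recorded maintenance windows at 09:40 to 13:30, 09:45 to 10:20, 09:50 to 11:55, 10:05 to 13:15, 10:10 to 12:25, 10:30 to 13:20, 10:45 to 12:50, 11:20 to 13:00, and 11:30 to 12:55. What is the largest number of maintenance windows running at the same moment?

8

At 11:30, 8 of the intervals are simultaneously active.
No point has more.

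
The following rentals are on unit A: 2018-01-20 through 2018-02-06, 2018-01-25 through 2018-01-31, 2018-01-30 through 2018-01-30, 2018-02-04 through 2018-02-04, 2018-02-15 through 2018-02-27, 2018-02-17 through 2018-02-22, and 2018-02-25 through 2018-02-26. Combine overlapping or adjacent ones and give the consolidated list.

2018-01-20 through 2018-02-06, 2018-02-15 through 2018-02-27

2018-01-25 through 2018-01-31 overlaps/touches 2018-01-20 through 2018-02-06 → extend to 2018-01-20 through 2018-02-06.
2018-01-30 through 2018-01-30 overlaps/touches 2018-01-20 through 2018-02-06 → extend to 2018-01-20 through 2018-02-06.
2018-02-04 through 2018-02-04 overlaps/touches 2018-01-20 through 2018-02-06 → extend to 2018-01-20 through 2018-02-06.
2018-02-15 through 2018-02-27 is disjoint → start new block.
2018-02-17 through 2018-02-22 overlaps/touches 2018-02-15 through 2018-02-27 → extend to 2018-02-15 through 2018-02-27.
2018-02-25 through 2018-02-26 overlaps/touches 2018-02-15 through 2018-02-27 → extend to 2018-02-15 through 2018-02-27.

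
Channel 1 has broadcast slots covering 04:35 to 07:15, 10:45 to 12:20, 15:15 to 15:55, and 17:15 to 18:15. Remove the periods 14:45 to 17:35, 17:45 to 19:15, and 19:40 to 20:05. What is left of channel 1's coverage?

04:35–07:15: no B overlap → unchanged.
10:45–12:20: no B overlap → unchanged.
15:15–15:55: fully covered by B → removed.
17:15–18:15 minus B → 17:35–17:45.

04:35–07:15, 10:45–12:20, 17:35–17:45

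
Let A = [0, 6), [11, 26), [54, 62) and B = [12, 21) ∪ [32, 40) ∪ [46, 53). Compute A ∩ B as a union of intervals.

[0, 6) meets no B interval.
[11, 26) ∩ B → [12, 21).
[54, 62) meets no B interval.

[12, 21)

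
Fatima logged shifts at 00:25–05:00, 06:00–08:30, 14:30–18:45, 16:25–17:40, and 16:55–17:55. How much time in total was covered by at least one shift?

11 h 20 min

Merged: 00:25–05:00, 06:00–08:30, 14:30–18:45.
Lengths: 4 h 35 min + 2 h 30 min + 4 h 15 min = 11 h 20 min.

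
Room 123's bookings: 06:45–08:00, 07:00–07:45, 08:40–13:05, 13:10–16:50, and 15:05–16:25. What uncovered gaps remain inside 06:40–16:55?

Covered (merged): 06:45–08:00, 08:40–13:05, 13:10–16:50.
Gaps within 06:40–16:55: 06:40–06:45, 08:00–08:40, 13:05–13:10, 16:50–16:55.

06:40–06:45, 08:00–08:40, 13:05–13:10, 16:50–16:55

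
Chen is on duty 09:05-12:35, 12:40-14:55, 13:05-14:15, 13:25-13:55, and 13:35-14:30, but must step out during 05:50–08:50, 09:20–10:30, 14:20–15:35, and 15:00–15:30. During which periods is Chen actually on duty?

First set merges to 09:05–12:35, 12:40–14:55.
Second set merges to 05:50–08:50, 09:20–10:30, 14:20–15:35.
09:05–12:35 \ B = 09:05–09:20, 10:30–12:35.
12:40–14:55 \ B = 12:40–14:20.

09:05–09:20, 10:30–12:35, 12:40–14:20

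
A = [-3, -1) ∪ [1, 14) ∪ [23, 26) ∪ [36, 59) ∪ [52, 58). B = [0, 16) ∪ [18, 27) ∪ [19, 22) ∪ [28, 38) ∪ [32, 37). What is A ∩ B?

Merge the first list: [-3, -1), [1, 14), [23, 26), [36, 59).
Merge the second list: [0, 16), [18, 27), [28, 38).
[-3, -1) meets no B interval.
[1, 14) ∩ B → [1, 14).
[23, 26) ∩ B → [23, 26).
[36, 59) ∩ B → [36, 38).

[1, 14) ∪ [23, 26) ∪ [36, 38)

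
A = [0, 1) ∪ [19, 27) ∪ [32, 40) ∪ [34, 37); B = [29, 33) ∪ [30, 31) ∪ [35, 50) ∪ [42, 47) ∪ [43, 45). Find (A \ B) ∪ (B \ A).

First set merges to [0, 1), [19, 27), [32, 40).
Second set merges to [29, 33), [35, 50).
A \ B = [0, 1), [19, 27), [33, 35).
B \ A = [29, 32), [40, 50).
Union of the two gives the symmetric difference.

[0, 1) ∪ [19, 27) ∪ [29, 32) ∪ [33, 35) ∪ [40, 50)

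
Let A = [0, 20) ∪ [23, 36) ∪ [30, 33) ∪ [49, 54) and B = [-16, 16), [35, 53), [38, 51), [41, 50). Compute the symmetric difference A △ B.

Merge the first list: [0, 20), [23, 36), [49, 54).
Merge the second list: [-16, 16), [35, 53).
Only in the first: [16, 20), [23, 35), [53, 54).
Only in the second: [-16, 0), [36, 49).
Together these are the periods covered by exactly one.

[-16, 0) ∪ [16, 20) ∪ [23, 35) ∪ [36, 49) ∪ [53, 54)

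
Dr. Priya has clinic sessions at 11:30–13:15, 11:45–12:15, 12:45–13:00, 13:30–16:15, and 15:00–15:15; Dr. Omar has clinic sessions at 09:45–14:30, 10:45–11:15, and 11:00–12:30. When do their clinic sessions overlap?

11:30–13:15, 13:30–14:30

First set merges to 11:30–13:15, 13:30–16:15.
Second set merges to 09:45–14:30.
11:30–13:15 ∩ B → 11:30–13:15.
13:30–16:15 ∩ B → 13:30–14:30.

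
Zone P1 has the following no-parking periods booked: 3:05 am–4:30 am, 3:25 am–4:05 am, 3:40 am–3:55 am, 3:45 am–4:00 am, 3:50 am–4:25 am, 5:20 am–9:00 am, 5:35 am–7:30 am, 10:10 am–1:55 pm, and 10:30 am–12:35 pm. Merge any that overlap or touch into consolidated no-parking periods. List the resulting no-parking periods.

3:25 am–4:05 am overlaps/touches 3:05 am–4:30 am → extend to 3:05 am–4:30 am.
3:40 am–3:55 am overlaps/touches 3:05 am–4:30 am → extend to 3:05 am–4:30 am.
3:45 am–4:00 am overlaps/touches 3:05 am–4:30 am → extend to 3:05 am–4:30 am.
3:50 am–4:25 am overlaps/touches 3:05 am–4:30 am → extend to 3:05 am–4:30 am.
5:20 am–9:00 am is disjoint → start new block.
5:35 am–7:30 am overlaps/touches 5:20 am–9:00 am → extend to 5:20 am–9:00 am.
10:10 am–1:55 pm is disjoint → start new block.
10:30 am–12:35 pm overlaps/touches 10:10 am–1:55 pm → extend to 10:10 am–1:55 pm.

3:05 am–4:30 am, 5:20 am–9:00 am, 10:10 am–1:55 pm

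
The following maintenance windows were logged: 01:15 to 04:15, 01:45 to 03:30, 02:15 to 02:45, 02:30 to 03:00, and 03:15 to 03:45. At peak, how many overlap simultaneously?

4

Walk the sorted start/end points keeping a running depth.
The depth first hits 4 at 02:30.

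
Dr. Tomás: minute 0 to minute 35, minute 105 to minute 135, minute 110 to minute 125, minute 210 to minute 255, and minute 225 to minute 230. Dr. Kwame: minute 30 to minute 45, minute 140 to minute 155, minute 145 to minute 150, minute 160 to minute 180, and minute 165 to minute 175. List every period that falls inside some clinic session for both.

minute 30 to minute 35

First set merges to minute 0 to minute 35, minute 105 to minute 135, minute 210 to minute 255.
Second set merges to minute 30 to minute 45, minute 140 to minute 155, minute 160 to minute 180.
minute 0 to minute 35 meets the second set on minute 30 to minute 35.
minute 105 to minute 135: no overlap with the second set.
minute 210 to minute 255: no overlap with the second set.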